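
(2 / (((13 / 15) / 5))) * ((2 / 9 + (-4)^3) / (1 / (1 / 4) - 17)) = 28700 / 507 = 56.61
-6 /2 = -3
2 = 2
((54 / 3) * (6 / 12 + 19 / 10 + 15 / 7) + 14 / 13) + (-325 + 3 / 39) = -110144 / 455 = -242.07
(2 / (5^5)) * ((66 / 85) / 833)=132 / 221265625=0.00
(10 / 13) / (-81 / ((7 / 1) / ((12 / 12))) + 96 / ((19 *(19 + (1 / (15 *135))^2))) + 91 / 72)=-53291723184 / 695675228911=-0.08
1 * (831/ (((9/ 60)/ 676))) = 3745040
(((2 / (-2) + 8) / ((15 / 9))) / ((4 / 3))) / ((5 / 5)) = 63 / 20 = 3.15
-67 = -67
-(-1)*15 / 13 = 15 / 13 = 1.15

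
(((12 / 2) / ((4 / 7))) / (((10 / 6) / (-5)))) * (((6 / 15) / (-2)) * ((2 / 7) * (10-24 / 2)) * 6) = -108 / 5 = -21.60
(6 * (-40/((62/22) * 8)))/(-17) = 330/527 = 0.63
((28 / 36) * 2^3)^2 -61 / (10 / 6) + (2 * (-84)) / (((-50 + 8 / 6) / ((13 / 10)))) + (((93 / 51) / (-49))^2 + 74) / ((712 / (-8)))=10539077602864 / 1825819717365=5.77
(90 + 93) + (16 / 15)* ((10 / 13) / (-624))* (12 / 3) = 278335 / 1521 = 182.99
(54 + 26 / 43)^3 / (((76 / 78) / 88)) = 22213222217472 / 1510633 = 14704578.95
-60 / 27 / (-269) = 20 / 2421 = 0.01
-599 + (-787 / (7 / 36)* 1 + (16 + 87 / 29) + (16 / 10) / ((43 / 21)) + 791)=-5772649 / 1505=-3835.65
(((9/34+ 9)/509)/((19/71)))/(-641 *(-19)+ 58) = 7455/1341232306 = 0.00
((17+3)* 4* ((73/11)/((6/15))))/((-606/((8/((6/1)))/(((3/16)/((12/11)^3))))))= -29900800/1478741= -20.22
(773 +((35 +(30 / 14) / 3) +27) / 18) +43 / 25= 2451343 / 3150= 778.20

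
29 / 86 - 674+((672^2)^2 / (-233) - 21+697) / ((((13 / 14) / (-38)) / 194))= 1810041657833989509 / 260494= 6948496540549.84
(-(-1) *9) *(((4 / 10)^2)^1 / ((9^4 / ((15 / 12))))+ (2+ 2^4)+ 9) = 243.00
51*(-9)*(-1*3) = 1377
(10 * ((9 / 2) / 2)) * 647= 29115 / 2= 14557.50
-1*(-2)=2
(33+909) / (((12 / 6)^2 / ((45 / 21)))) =7065 / 14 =504.64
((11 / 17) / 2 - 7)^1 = -227 / 34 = -6.68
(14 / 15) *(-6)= -28 / 5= -5.60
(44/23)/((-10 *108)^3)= -11/7243344000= -0.00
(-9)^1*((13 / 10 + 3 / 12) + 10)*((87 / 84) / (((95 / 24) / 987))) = -25503093 / 950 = -26845.36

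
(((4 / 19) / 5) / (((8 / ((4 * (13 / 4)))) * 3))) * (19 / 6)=13 / 180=0.07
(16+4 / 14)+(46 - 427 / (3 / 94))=-279658 / 21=-13317.05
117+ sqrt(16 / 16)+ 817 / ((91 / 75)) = 72013 / 91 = 791.35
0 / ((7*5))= 0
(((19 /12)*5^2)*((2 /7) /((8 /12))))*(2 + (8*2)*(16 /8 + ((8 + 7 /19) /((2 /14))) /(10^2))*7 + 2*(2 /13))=901291 /182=4952.15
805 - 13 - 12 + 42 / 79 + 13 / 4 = 783.78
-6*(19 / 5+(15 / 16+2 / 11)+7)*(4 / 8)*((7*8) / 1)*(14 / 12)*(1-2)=513961 / 220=2336.19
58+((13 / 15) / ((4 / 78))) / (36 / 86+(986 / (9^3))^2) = 33656794027 / 513703660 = 65.52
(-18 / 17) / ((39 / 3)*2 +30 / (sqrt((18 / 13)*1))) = -18 / 17 +45*sqrt(26) / 221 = -0.02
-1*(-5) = 5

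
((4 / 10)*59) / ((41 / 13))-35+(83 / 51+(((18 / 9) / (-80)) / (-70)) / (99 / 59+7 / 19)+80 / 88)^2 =-11223471913310787678199 / 532368645247232640000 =-21.08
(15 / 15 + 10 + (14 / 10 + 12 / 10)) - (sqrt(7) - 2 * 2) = 88 / 5 - sqrt(7) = 14.95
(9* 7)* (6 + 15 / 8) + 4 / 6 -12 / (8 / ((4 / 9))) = 3969 / 8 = 496.12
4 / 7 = 0.57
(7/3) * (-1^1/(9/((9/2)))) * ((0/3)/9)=0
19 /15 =1.27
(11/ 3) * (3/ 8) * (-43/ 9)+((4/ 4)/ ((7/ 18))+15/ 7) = -1.86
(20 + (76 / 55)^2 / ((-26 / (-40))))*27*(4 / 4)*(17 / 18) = 4600302 / 7865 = 584.91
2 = 2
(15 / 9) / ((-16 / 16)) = -5 / 3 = -1.67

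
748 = 748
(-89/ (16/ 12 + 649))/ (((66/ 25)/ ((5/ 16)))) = -11125/ 686752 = -0.02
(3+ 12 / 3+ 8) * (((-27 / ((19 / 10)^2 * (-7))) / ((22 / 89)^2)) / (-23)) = -80200125 / 7032641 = -11.40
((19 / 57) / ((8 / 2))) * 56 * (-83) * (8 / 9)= -9296 / 27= -344.30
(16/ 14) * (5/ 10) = 4/ 7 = 0.57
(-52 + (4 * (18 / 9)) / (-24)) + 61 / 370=-57907 / 1110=-52.17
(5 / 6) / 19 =5 / 114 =0.04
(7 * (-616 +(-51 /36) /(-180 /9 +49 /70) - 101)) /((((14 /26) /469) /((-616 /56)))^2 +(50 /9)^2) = -14403456875636829 /88582716396266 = -162.60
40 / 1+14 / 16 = 327 / 8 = 40.88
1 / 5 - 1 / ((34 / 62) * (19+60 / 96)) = 1429 / 13345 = 0.11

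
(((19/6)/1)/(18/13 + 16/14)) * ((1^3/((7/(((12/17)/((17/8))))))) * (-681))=-1345656/33235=-40.49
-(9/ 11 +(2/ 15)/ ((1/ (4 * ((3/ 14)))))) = -359/ 385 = -0.93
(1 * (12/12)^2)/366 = 1/366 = 0.00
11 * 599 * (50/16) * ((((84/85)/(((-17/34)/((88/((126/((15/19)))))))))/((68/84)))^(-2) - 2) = -1185005398825/39739392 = -29819.41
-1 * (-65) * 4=260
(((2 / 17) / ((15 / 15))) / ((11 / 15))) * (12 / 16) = 45 / 374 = 0.12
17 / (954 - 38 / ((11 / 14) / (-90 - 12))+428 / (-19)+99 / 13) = 46189 / 15954713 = 0.00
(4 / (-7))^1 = -4 / 7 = -0.57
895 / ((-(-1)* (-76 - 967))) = -895 / 1043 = -0.86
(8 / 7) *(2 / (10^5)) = 1 / 43750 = 0.00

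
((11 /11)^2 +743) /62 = 12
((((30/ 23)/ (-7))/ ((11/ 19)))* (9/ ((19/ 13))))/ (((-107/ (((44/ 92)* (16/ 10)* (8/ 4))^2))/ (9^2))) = 160123392/ 45565415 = 3.51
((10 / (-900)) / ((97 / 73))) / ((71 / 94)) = -3431 / 309915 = -0.01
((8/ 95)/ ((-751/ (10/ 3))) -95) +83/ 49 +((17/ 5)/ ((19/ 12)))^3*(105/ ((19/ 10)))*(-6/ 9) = -32954561161484/ 71935237185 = -458.11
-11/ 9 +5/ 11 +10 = 914/ 99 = 9.23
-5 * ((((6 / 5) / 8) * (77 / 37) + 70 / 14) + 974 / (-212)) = -28153 / 7844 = -3.59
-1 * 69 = -69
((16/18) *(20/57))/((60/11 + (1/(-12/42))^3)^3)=-109035520/18318611710341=-0.00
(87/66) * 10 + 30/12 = 15.68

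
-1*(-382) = 382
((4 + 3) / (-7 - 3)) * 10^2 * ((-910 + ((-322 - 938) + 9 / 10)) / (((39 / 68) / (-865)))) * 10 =-89310523400 / 39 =-2290013420.51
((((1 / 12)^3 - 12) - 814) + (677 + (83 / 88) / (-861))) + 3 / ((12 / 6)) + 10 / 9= -798597539 / 5455296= -146.39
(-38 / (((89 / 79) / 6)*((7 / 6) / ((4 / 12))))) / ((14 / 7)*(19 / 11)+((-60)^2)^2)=-0.00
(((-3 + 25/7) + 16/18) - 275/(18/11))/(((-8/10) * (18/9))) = 34985/336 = 104.12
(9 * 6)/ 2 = 27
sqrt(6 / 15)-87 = -87 + sqrt(10) / 5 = -86.37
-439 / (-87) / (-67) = -439 / 5829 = -0.08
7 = 7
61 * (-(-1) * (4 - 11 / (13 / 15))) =-6893 / 13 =-530.23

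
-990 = -990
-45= -45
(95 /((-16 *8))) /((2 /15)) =-1425 /256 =-5.57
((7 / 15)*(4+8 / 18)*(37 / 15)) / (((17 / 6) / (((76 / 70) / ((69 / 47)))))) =1057312 / 791775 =1.34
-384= -384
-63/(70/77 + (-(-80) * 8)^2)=-0.00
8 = 8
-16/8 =-2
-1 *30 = -30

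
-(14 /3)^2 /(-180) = 49 /405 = 0.12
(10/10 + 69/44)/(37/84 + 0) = 2373/407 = 5.83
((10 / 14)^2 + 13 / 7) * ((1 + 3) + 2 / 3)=232 / 21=11.05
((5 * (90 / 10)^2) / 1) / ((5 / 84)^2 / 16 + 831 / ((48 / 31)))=0.75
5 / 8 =0.62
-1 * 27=-27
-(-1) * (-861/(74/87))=-74907/74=-1012.26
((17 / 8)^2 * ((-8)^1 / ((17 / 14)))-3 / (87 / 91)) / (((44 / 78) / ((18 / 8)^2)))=-12051585 / 40832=-295.15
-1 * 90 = -90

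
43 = 43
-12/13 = -0.92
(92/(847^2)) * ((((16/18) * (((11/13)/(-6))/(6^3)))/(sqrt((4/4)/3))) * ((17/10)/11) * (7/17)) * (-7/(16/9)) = 23 * sqrt(3)/1233357840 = 0.00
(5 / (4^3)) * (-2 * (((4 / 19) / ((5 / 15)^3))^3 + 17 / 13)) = -82464295 / 2853344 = -28.90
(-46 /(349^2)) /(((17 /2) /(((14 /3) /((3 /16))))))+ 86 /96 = 266779865 /298168848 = 0.89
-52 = -52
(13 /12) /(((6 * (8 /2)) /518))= 3367 /144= 23.38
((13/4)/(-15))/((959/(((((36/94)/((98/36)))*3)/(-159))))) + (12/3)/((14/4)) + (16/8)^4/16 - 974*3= -1708913271834/585272905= -2919.86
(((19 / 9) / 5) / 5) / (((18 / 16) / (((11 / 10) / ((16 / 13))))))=2717 / 40500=0.07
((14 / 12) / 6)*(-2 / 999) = -7 / 17982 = -0.00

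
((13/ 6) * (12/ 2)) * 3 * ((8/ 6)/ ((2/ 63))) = 1638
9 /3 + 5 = 8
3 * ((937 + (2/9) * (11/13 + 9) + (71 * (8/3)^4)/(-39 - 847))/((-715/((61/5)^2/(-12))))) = 1623179051711/33353248500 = 48.67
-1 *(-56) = 56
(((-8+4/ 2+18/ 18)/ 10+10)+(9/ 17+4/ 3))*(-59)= -68381/ 102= -670.40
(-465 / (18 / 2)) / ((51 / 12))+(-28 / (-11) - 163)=-96835 / 561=-172.61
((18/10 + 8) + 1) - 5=29/5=5.80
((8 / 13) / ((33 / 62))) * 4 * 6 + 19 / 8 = 34461 / 1144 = 30.12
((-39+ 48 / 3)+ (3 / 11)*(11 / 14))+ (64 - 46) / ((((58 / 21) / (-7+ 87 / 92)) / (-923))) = 679743307 / 18676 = 36396.62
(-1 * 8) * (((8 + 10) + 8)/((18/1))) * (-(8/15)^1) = 832/135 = 6.16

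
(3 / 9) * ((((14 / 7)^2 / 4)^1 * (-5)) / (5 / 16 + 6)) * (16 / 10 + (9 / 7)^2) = -12752 / 14847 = -0.86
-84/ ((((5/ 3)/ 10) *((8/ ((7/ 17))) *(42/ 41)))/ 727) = -625947/ 34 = -18410.21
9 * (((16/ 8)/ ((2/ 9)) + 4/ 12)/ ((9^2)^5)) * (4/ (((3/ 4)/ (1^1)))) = 448/ 3486784401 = 0.00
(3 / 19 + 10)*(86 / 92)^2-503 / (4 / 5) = -6230352 / 10051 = -619.87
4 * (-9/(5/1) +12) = 204/5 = 40.80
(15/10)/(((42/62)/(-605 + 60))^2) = 285441025/294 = 970887.84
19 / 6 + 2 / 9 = 61 / 18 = 3.39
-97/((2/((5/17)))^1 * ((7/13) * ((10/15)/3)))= -56745/476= -119.21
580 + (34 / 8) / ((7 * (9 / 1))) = 580.07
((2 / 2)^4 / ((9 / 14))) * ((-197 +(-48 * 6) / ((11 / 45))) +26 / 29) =-6137558 / 2871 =-2137.78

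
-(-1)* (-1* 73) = -73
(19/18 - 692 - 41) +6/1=-725.94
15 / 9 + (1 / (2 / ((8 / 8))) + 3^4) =83.17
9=9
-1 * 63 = -63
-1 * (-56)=56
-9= -9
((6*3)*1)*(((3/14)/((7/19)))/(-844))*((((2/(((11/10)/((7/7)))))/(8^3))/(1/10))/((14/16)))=-12825/25475296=-0.00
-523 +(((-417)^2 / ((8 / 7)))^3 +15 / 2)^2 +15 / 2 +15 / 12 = 3252526920167057690079430273164366097 / 262144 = 12407405548732977638547630000000.00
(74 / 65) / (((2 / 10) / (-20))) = -1480 / 13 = -113.85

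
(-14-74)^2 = 7744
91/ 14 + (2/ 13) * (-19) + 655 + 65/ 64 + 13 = 559597/ 832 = 672.59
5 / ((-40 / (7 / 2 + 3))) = -13 / 16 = -0.81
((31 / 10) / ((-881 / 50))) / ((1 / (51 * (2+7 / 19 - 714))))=106883505 / 16739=6385.30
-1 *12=-12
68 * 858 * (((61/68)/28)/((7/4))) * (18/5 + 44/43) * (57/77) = 38511252/10535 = 3655.55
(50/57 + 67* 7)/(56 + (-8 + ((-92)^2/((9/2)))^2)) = 0.00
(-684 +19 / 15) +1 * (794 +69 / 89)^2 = 74970484414 / 118815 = 630985.01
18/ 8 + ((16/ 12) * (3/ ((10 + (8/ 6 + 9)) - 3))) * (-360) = -4203/ 52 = -80.83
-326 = -326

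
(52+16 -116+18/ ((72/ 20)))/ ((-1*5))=43/ 5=8.60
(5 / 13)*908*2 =9080 / 13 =698.46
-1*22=-22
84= 84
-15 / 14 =-1.07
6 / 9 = 2 / 3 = 0.67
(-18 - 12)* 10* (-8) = 2400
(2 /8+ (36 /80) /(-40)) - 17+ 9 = -6209 /800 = -7.76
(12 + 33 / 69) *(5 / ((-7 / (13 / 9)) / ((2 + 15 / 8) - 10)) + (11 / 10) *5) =10619 / 72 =147.49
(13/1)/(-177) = -13/177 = -0.07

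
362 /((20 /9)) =1629 /10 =162.90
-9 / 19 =-0.47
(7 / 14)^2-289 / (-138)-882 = -242785 / 276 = -879.66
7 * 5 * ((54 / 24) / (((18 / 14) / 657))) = 160965 / 4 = 40241.25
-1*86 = -86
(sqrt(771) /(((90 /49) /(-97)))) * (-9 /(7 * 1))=1885.37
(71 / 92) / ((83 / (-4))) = -71 / 1909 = -0.04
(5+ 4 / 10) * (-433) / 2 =-11691 / 10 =-1169.10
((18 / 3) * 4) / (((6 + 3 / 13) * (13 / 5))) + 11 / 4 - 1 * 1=349 / 108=3.23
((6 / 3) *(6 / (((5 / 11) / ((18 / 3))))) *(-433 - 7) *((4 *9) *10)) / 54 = -464640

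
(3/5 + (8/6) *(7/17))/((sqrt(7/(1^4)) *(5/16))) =4688 *sqrt(7)/8925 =1.39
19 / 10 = 1.90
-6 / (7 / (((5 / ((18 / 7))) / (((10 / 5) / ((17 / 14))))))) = -85 / 84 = -1.01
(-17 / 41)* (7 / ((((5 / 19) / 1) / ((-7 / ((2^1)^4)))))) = 15827 / 3280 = 4.83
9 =9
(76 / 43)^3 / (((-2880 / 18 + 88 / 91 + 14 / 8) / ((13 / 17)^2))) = -27004047616 / 1315486169273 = -0.02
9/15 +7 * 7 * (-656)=-160717/5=-32143.40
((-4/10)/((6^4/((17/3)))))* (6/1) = -17/1620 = -0.01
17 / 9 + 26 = 251 / 9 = 27.89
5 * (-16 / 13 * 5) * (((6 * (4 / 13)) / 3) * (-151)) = 483200 / 169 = 2859.17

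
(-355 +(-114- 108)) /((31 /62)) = -1154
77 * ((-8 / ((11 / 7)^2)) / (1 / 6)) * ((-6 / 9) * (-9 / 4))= -24696 / 11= -2245.09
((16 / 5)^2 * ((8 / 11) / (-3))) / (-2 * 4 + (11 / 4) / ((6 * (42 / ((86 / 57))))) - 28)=19611648 / 284277125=0.07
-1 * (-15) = 15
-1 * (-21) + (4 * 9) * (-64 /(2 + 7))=-235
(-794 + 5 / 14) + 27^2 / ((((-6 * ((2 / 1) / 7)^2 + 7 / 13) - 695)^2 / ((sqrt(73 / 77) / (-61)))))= -11111 / 14 - 42257943 * sqrt(5621) / 131495282107376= -793.64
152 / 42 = 76 / 21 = 3.62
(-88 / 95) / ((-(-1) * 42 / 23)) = -1012 / 1995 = -0.51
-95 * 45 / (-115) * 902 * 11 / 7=8483310 / 161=52691.37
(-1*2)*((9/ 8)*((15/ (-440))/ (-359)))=-27/ 126368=-0.00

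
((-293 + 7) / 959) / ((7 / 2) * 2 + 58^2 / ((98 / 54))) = -2002 / 12490427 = -0.00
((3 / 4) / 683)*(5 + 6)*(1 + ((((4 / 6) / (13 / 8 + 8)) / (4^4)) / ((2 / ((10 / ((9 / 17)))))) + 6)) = 232933 / 2753856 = 0.08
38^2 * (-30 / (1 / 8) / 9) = -115520 / 3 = -38506.67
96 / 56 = 12 / 7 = 1.71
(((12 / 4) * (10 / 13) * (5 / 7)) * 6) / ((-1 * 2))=-450 / 91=-4.95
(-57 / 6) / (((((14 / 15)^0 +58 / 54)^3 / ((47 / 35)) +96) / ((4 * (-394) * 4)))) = 3462653043 / 5934766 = 583.45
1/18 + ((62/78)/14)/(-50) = 4457/81900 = 0.05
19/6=3.17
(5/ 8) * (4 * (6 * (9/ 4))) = 33.75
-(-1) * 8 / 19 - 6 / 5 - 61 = -5869 / 95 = -61.78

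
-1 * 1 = -1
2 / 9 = 0.22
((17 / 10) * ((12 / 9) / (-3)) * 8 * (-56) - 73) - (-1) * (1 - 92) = 7852 / 45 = 174.49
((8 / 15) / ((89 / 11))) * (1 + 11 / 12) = 506 / 4005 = 0.13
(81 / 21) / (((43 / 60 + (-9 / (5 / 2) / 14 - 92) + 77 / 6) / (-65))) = 11700 / 3673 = 3.19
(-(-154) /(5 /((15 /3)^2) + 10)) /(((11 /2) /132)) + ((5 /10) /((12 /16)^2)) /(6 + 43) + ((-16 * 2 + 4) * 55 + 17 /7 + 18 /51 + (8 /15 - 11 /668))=-29405213219 /25039980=-1174.33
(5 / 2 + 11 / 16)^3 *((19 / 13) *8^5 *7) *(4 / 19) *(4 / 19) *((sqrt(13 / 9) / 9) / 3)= 4402048 *sqrt(13) / 741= 21419.45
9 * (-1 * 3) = -27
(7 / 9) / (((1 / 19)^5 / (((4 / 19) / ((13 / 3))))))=3648988 / 39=93563.79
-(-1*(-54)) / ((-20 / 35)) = 189 / 2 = 94.50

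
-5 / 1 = -5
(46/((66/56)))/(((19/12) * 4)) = 1288/209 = 6.16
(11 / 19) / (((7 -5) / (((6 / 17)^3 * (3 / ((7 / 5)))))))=17820 / 653429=0.03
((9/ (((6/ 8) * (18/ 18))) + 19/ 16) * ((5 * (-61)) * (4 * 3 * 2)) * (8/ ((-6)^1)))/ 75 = 25742/ 15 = 1716.13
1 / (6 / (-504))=-84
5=5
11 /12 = 0.92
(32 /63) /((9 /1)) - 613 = -347539 /567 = -612.94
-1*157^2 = -24649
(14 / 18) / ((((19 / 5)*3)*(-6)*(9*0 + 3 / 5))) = -175 / 9234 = -0.02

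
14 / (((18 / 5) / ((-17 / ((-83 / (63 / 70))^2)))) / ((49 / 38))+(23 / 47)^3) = -10897054434 / 1087068487441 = -0.01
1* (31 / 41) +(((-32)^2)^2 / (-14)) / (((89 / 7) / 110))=-2364536121 / 3649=-647995.65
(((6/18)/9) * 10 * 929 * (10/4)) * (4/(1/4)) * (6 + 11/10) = 2638360/27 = 97717.04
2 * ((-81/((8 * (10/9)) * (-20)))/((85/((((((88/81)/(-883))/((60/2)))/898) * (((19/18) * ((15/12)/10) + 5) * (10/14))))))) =-8129/4529239008000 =-0.00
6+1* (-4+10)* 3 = 24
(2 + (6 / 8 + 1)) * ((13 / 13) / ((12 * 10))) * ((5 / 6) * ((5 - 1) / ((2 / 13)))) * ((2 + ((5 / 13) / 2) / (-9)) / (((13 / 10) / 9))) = 11575 / 1248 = 9.27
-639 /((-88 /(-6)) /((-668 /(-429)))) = -106713 /1573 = -67.84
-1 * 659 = -659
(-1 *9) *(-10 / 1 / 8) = 45 / 4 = 11.25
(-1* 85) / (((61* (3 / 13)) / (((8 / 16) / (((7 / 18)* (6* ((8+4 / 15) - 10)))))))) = 1275 / 1708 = 0.75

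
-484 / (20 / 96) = -11616 / 5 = -2323.20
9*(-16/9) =-16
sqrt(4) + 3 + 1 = 6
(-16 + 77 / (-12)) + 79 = 679 / 12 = 56.58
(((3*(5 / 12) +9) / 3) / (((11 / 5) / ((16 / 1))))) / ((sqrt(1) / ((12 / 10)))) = 328 / 11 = 29.82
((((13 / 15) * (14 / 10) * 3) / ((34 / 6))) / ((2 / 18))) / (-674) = -2457 / 286450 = -0.01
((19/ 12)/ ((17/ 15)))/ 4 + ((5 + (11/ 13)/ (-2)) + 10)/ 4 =14121/ 3536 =3.99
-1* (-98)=98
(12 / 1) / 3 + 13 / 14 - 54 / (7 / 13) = -1335 / 14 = -95.36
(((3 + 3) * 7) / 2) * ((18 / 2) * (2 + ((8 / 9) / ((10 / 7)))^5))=395.63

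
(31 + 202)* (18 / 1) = 4194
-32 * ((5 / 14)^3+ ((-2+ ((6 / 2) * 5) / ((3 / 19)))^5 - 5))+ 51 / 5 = -222620278007.26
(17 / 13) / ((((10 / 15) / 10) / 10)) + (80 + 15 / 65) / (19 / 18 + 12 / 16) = 203298 / 845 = 240.59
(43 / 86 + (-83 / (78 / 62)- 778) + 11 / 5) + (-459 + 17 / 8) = -2025113 / 1560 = -1298.15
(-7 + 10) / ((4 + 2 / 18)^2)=243 / 1369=0.18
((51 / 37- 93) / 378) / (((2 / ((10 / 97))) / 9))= -2825 / 25123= -0.11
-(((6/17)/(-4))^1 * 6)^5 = 59049/1419857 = 0.04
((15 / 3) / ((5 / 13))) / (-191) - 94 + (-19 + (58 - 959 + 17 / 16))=-3095745 / 3056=-1013.01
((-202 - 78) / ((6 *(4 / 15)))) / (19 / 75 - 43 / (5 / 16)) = 1.27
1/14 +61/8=431/56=7.70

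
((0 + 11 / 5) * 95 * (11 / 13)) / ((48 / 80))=11495 / 39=294.74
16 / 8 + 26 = 28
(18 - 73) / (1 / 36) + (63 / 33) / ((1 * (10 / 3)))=-217737 / 110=-1979.43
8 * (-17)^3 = -39304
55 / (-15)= -11 / 3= -3.67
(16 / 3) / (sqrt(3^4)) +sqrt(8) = 16 / 27 +2 * sqrt(2) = 3.42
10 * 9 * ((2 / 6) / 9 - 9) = -2420 / 3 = -806.67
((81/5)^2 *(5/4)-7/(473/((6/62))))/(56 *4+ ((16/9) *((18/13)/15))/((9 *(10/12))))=56279060955/38432544128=1.46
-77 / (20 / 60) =-231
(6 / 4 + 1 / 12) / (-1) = -19 / 12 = -1.58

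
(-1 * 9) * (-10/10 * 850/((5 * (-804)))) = -255/134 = -1.90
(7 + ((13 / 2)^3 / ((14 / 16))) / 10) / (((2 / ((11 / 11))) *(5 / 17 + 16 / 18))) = 411111 / 25340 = 16.22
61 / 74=0.82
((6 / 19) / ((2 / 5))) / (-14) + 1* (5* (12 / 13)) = 15765 / 3458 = 4.56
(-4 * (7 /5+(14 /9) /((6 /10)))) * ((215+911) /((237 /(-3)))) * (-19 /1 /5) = -864.99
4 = 4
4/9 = 0.44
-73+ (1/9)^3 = -53216/729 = -73.00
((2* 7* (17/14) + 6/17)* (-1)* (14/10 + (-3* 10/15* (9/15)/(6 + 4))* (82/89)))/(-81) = 169271/612765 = 0.28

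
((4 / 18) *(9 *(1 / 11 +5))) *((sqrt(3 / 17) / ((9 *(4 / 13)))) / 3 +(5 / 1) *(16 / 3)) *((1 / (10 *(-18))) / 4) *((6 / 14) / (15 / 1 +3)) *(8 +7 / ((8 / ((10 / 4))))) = -163 / 1782-2119 *sqrt(51) / 87246720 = -0.09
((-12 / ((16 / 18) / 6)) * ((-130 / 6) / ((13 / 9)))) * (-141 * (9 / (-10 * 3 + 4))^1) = 1541835 / 26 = 59301.35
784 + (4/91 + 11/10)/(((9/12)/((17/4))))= 719339/910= 790.48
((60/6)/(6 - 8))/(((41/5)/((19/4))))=-475/164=-2.90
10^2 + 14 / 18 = 907 / 9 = 100.78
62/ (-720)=-31/ 360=-0.09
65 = 65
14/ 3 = 4.67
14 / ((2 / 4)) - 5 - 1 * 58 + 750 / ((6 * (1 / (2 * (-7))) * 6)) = -980 / 3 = -326.67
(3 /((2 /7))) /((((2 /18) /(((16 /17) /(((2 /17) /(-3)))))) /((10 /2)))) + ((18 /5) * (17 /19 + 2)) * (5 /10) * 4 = -215064 /19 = -11319.16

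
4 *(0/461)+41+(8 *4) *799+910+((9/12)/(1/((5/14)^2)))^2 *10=8150059357/307328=26519.09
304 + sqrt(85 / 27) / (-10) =303.82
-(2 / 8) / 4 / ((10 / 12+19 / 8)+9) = -0.01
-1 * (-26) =26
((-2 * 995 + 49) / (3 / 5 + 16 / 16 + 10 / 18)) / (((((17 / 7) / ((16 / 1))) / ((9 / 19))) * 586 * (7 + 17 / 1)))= -1834245 / 9179983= -0.20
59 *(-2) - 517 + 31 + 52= -552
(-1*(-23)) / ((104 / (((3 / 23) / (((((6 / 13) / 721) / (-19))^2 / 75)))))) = 60990345325 / 32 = 1905948291.41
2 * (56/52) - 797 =-794.85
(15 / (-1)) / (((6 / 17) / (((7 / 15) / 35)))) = -17 / 30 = -0.57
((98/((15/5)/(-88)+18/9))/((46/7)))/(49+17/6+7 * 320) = 181104/54715229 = 0.00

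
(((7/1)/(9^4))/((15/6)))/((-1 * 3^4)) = -14/2657205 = -0.00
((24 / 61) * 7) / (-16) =-21 / 122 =-0.17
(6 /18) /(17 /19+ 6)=19 /393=0.05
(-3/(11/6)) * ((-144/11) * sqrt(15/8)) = 648 * sqrt(30)/121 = 29.33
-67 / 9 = -7.44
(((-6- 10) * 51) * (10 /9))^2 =7398400 /9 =822044.44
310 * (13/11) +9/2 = 8159/22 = 370.86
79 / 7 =11.29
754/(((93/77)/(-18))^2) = 160936776/961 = 167468.03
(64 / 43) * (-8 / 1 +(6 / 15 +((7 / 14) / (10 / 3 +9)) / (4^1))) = -89864 / 7955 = -11.30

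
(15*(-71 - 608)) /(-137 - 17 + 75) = 10185 /79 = 128.92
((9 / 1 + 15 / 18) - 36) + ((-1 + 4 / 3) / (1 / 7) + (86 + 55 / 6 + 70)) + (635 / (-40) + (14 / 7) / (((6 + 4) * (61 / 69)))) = 920011 / 7320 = 125.68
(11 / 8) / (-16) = -11 / 128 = -0.09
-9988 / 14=-4994 / 7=-713.43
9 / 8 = 1.12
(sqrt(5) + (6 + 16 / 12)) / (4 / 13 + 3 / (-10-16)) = 26*sqrt(5) / 5 + 572 / 15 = 49.76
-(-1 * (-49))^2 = -2401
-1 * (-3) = 3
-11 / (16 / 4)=-11 / 4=-2.75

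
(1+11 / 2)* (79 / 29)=1027 / 58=17.71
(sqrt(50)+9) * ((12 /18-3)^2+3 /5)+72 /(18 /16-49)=272 * sqrt(2) /9+101296 /1915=95.64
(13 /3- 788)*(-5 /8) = 11755 /24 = 489.79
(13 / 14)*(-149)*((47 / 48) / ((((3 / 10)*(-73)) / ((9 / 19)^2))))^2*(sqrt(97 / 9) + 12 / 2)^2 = -1.20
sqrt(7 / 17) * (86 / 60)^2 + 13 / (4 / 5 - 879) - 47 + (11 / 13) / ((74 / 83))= -194588221 / 4224142 + 1849 * sqrt(119) / 15300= -44.75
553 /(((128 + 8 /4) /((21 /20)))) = 11613 /2600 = 4.47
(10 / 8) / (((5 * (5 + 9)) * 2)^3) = 1 / 2195200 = 0.00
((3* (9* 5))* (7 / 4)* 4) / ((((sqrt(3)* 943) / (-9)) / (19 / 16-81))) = 415.60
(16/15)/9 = 16/135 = 0.12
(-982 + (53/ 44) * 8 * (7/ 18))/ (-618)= 96847/ 61182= 1.58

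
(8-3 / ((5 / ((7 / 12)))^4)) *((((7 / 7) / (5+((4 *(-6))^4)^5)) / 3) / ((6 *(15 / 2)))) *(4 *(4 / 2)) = 34557599 / 293057177530580007813518878674900000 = 0.00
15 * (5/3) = 25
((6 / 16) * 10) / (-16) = -15 / 64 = -0.23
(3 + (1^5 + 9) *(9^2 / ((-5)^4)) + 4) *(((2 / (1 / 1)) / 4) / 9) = 1037 / 2250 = 0.46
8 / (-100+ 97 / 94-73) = -752 / 16165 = -0.05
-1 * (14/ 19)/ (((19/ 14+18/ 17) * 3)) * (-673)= 2242436/ 32775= 68.42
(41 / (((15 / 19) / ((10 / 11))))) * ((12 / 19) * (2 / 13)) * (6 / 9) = 1312 / 429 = 3.06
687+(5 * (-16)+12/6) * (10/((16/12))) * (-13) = 8292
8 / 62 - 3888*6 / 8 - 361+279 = -2997.87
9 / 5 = 1.80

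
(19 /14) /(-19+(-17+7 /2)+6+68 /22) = -209 /3605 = -0.06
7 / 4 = 1.75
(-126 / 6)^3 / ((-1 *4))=9261 / 4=2315.25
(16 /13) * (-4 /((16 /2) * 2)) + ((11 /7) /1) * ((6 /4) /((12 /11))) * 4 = 1517 /182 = 8.34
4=4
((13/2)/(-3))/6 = -13/36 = -0.36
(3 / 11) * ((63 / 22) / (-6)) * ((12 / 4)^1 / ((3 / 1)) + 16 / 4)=-315 / 484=-0.65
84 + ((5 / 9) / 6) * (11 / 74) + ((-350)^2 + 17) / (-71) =-465741883 / 283716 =-1641.58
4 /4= 1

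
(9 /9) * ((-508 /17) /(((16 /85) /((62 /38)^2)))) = -610235 /1444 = -422.60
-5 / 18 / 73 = -5 / 1314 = -0.00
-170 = -170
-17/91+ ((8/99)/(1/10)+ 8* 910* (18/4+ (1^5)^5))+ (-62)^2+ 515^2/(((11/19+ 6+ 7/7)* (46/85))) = 108549.23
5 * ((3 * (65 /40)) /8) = 195 /64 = 3.05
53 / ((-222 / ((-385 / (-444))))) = -20405 / 98568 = -0.21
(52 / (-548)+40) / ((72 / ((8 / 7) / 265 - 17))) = -2735843 / 290440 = -9.42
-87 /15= -29 /5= -5.80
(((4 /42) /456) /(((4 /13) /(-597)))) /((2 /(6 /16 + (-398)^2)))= -3278336945 /102144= -32095.25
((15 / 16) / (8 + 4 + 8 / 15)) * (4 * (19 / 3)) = 1.89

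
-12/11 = -1.09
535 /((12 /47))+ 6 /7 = 176087 /84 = 2096.27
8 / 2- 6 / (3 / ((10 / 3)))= -8 / 3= -2.67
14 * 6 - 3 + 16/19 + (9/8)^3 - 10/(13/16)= 70.96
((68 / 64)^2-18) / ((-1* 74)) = 4319 / 18944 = 0.23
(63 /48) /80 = 21 /1280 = 0.02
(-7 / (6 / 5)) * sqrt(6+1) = -35 * sqrt(7) / 6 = -15.43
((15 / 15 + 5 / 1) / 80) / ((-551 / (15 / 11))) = -9 / 48488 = -0.00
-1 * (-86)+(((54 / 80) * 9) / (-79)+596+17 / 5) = 2165621 / 3160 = 685.32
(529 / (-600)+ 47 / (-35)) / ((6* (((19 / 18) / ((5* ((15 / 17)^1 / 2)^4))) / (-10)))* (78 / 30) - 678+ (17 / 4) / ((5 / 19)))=2364946875 / 712871381026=0.00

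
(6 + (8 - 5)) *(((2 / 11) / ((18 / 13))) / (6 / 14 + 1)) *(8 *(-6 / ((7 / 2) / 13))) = -8112 / 55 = -147.49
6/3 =2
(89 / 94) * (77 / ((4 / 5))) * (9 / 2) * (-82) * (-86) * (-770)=-209317860675 / 94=-2226785751.86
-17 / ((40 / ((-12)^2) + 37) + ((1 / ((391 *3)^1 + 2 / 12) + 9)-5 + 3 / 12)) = -4307868 / 10523521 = -0.41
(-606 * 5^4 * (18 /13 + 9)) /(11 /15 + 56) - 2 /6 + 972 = -2268657605 /33189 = -68355.71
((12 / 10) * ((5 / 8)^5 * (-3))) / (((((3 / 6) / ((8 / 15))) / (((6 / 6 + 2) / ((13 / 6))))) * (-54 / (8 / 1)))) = 0.08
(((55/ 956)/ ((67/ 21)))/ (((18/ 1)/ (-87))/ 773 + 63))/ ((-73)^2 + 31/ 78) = 67318251/ 1253430758278718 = 0.00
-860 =-860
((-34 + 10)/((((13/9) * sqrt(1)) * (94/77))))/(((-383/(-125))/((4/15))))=-277200/234013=-1.18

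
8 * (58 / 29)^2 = 32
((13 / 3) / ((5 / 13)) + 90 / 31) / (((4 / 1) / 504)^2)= 34868988 / 155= 224961.21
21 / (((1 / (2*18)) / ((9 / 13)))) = 6804 / 13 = 523.38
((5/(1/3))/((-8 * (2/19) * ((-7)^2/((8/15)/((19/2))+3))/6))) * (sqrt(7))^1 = -2613 * sqrt(7)/392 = -17.64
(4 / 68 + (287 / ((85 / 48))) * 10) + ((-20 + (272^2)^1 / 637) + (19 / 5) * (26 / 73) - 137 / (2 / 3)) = 1512.76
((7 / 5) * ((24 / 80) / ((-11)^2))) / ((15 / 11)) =7 / 2750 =0.00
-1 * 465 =-465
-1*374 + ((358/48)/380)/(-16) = -54574259/145920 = -374.00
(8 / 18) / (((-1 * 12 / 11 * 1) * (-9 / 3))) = 11 / 81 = 0.14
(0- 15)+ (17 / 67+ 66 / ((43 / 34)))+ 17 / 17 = 110745 / 2881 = 38.44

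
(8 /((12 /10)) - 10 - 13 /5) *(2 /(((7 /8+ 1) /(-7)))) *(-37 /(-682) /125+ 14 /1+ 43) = 24218686408 /9590625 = 2525.25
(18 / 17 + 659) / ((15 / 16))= 179536 / 255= 704.06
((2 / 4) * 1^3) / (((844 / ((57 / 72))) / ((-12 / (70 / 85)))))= -323 / 47264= -0.01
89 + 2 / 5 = 447 / 5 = 89.40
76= 76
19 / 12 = 1.58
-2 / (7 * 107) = -2 / 749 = -0.00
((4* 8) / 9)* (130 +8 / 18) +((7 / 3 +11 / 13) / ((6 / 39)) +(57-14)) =42725 / 81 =527.47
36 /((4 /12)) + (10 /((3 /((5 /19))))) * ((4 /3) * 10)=20468 /171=119.70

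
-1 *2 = -2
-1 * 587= -587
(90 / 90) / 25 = 1 / 25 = 0.04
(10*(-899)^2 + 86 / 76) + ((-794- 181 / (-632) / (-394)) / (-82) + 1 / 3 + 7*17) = 9406507047093725 / 1163863392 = 8082140.15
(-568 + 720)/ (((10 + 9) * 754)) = 0.01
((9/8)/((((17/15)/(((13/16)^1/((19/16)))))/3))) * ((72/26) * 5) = 18225/646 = 28.21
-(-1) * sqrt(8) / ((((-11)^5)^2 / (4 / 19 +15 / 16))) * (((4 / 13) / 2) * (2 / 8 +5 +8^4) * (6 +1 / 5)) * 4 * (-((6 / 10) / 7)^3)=-958422753 * sqrt(2) / 1098722274810660500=-0.00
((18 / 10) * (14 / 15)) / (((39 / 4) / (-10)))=-112 / 65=-1.72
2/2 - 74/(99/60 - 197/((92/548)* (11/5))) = 3064991/2690551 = 1.14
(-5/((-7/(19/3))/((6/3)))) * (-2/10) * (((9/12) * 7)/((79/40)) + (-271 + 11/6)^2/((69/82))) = -160517730305/1030239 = -155806.30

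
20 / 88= 5 / 22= 0.23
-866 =-866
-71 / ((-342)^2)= -71 / 116964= -0.00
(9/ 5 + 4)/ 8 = 29/ 40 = 0.72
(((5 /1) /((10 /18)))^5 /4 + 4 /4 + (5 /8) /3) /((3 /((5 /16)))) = 1771615 /1152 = 1537.86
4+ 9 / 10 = 49 / 10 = 4.90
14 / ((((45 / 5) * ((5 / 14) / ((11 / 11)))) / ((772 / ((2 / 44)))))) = 3328864 / 45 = 73974.76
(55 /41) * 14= 18.78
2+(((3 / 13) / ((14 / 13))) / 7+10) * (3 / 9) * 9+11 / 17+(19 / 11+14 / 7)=36.47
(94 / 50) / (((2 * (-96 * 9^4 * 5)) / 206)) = -4841 / 78732000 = -0.00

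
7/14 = 0.50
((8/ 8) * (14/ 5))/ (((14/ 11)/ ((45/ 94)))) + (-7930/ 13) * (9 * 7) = -3612321/ 94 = -38428.95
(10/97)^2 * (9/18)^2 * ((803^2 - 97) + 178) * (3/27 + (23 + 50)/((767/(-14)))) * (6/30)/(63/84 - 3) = 108741351800/584552943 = 186.02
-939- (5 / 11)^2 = -113644 / 121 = -939.21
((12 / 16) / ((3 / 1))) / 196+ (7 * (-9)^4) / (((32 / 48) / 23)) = 1242233497 / 784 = 1584481.50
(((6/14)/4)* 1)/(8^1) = 3/224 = 0.01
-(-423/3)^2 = -19881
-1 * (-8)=8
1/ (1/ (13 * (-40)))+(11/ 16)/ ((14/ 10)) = -58185/ 112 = -519.51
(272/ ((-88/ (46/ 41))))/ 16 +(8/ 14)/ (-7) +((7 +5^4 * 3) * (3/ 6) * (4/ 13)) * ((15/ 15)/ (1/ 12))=3992327653/ 1149148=3474.16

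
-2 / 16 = -1 / 8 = -0.12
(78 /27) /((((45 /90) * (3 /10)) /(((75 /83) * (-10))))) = -130000 /747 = -174.03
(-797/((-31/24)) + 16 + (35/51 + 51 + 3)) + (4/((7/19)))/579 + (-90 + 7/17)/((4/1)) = 5684483251/8543724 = 665.34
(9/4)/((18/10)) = 1.25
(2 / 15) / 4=1 / 30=0.03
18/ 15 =6/ 5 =1.20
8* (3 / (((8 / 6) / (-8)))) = -144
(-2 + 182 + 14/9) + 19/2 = 3439/18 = 191.06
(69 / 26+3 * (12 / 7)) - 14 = -1129 / 182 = -6.20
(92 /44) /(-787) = -23 /8657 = -0.00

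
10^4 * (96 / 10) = 96000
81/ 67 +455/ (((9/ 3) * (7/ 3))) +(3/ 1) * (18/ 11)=71.12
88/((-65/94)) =-8272/65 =-127.26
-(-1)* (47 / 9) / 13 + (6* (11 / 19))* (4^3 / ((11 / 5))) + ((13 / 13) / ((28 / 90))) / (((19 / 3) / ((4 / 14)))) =11066912 / 108927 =101.60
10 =10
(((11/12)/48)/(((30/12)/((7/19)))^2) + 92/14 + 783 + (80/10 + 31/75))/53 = 7259430749/482151600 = 15.06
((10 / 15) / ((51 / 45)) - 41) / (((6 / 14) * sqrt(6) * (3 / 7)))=-89.82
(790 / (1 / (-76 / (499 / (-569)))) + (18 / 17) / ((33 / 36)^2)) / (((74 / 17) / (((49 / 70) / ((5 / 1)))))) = 122979658774 / 55850575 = 2201.94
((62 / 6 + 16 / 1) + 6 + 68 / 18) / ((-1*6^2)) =-325 / 324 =-1.00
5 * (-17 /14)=-85 /14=-6.07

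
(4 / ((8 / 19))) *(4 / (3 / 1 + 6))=38 / 9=4.22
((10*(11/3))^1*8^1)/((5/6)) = 352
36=36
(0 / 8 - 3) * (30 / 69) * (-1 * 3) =90 / 23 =3.91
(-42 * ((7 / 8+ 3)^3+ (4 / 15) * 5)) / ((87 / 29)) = -639947 / 768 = -833.26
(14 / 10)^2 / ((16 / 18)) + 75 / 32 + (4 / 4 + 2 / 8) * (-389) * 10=-4857.95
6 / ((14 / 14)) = 6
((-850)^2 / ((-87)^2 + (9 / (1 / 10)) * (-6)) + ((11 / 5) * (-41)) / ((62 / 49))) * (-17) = -535.52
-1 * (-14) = 14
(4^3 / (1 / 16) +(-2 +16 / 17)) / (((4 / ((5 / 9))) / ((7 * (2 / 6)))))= 331.51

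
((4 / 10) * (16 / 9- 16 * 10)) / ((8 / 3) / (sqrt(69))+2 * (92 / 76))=-42937872 / 1613665+2056256 * sqrt(69) / 4840995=-23.08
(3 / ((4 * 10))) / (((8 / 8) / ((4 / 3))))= 1 / 10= 0.10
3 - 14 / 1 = -11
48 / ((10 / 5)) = 24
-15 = -15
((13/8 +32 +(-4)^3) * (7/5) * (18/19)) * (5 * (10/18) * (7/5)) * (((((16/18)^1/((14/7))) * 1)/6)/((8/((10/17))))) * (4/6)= -735/1292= -0.57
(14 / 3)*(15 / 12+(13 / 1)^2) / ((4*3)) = 1589 / 24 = 66.21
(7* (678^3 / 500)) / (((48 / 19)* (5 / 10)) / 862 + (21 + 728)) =4466403975474 / 766696625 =5825.52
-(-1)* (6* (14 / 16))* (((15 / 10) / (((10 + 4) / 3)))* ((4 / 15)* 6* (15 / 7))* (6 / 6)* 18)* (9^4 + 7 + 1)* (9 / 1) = 43099209 / 7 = 6157029.86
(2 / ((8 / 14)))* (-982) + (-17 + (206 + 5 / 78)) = -253339 / 78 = -3247.94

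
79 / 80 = 0.99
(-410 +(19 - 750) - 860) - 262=-2263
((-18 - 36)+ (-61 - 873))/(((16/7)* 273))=-19/12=-1.58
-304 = -304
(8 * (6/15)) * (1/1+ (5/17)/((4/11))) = 492/85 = 5.79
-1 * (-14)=14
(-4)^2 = 16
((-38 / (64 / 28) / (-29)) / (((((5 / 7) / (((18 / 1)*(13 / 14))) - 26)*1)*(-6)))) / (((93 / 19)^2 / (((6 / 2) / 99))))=624169 / 134066834352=0.00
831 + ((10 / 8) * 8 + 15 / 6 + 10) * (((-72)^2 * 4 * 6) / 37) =2830107 / 37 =76489.38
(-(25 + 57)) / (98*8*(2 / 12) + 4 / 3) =-0.62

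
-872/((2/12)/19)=-99408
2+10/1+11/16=203/16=12.69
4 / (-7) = -4 / 7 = -0.57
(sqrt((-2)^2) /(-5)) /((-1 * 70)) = 1 /175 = 0.01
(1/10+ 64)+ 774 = 8381/10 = 838.10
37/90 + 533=48007/90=533.41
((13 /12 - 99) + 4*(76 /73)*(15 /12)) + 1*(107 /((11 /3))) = -612169 /9636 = -63.53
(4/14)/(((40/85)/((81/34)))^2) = 6561/896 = 7.32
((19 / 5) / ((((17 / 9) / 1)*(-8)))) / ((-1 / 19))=3249 / 680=4.78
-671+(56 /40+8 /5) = -668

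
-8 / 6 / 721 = -0.00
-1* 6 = -6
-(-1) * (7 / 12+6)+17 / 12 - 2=6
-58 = -58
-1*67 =-67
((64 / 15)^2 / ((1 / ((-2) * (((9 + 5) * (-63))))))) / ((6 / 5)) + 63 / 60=321139 / 12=26761.58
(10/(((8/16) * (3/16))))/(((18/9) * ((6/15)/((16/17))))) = 6400/51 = 125.49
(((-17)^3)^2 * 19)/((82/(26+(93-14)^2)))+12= 2874132754521/82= 35050399445.38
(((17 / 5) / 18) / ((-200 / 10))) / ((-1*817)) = 17 / 1470600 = 0.00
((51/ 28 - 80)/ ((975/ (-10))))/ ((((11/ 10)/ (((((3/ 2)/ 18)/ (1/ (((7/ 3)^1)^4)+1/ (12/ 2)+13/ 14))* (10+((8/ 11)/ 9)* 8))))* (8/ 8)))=35971439/ 62795304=0.57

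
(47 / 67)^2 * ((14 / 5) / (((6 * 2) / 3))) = 0.34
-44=-44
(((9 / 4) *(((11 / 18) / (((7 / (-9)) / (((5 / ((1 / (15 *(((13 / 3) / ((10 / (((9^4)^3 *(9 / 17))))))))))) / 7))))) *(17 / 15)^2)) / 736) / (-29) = 73854285.73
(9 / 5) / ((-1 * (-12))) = 3 / 20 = 0.15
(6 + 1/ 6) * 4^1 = 24.67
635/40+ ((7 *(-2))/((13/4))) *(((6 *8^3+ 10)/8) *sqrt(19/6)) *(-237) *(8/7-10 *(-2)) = 127/8+ 18017372 *sqrt(114)/13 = 14797930.55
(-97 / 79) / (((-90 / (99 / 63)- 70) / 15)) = 3201 / 22120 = 0.14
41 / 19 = 2.16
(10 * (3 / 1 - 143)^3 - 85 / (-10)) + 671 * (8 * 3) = -27423887.50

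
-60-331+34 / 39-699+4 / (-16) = -169943 / 156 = -1089.38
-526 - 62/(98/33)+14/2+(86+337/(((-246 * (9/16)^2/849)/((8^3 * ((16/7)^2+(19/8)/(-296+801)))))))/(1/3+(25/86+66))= -7756305479091398/52317042015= -148255.81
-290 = -290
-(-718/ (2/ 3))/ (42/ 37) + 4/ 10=66443/ 70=949.19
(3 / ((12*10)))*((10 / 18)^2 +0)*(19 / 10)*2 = 0.03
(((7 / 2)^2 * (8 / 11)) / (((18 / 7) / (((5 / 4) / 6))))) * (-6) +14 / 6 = -791 / 396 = -2.00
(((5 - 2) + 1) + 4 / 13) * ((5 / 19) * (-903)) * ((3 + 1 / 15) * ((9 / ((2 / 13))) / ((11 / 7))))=-24424344 / 209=-116862.89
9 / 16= 0.56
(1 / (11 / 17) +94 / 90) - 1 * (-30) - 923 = -440753 / 495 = -890.41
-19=-19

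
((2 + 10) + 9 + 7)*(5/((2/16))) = 1120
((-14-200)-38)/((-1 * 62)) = 126/31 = 4.06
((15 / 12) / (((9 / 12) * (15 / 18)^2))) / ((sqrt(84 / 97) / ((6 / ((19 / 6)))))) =72 * sqrt(2037) / 665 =4.89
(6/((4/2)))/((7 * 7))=3/49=0.06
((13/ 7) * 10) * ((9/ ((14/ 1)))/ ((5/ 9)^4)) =767637/ 6125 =125.33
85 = 85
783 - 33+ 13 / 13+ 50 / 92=34571 / 46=751.54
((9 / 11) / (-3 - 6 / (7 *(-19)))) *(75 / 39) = -9975 / 18733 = -0.53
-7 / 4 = -1.75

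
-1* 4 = -4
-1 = -1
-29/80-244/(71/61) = -1192779/5680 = -210.00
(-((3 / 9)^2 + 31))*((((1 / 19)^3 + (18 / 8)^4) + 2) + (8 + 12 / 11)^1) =-24823539755 / 21729312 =-1142.40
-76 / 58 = -38 / 29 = -1.31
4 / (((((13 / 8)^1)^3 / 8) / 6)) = 98304 / 2197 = 44.74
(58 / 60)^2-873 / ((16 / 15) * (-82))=3222223 / 295200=10.92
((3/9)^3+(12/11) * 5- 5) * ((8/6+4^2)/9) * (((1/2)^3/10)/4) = 949/320760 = 0.00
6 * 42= 252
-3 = -3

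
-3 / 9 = -1 / 3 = -0.33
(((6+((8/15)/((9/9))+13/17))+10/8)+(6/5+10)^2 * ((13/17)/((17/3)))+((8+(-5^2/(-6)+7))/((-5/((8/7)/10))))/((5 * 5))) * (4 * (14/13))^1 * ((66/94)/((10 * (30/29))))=24643875751/3310856250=7.44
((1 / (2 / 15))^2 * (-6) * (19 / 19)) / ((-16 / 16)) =675 / 2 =337.50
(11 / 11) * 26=26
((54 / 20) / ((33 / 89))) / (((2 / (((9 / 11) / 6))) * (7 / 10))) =2403 / 3388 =0.71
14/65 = 0.22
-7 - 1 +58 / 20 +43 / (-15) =-239 / 30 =-7.97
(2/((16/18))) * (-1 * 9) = -81/4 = -20.25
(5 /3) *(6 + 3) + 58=73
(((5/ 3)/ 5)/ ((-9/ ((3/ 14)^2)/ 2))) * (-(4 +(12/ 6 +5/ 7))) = 0.02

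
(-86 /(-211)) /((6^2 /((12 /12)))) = 0.01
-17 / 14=-1.21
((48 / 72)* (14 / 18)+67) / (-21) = -1823 / 567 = -3.22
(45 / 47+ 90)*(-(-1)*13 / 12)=18525 / 188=98.54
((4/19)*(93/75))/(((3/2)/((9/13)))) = 744/6175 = 0.12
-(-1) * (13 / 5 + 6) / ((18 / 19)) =817 / 90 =9.08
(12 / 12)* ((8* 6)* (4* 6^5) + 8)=1493000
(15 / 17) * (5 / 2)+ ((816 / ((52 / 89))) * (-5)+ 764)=-2747857 / 442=-6216.87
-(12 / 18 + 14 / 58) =-79 / 87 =-0.91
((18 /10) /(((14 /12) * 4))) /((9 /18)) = 27 /35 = 0.77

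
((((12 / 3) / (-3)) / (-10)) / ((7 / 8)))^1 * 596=9536 / 105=90.82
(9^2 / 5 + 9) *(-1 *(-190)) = 4788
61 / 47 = 1.30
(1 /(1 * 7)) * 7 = 1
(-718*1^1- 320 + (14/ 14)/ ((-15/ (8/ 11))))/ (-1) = 171278/ 165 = 1038.05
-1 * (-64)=64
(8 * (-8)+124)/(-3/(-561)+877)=561/8200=0.07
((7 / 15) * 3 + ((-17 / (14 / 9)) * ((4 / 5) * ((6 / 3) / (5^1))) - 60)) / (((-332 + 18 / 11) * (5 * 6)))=119537 / 19078500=0.01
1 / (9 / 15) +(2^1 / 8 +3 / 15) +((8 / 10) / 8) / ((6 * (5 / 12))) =647 / 300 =2.16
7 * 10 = 70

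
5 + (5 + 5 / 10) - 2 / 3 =59 / 6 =9.83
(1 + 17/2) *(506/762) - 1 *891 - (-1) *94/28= -2350519/2667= -881.33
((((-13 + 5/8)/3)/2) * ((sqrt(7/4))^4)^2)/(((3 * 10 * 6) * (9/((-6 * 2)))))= 26411/184320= 0.14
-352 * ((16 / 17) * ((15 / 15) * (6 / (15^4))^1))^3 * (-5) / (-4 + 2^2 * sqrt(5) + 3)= 11534336 / 373022643603515625 + 46137344 * sqrt(5) / 373022643603515625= 0.00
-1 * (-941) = 941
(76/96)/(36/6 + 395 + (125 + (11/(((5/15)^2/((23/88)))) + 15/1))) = 19/13605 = 0.00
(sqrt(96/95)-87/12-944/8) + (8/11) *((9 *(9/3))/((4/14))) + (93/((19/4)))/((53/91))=-1014921/44308 + 4 *sqrt(570)/95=-21.90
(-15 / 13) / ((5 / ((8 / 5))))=-24 / 65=-0.37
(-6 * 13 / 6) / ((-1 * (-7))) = -13 / 7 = -1.86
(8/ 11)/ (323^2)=8/ 1147619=0.00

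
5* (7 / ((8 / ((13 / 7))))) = 65 / 8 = 8.12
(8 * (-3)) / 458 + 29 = 28.95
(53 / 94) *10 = 265 / 47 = 5.64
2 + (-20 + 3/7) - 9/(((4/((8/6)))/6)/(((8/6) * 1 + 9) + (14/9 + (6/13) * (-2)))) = -19561/91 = -214.96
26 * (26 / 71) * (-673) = -454948 / 71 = -6407.72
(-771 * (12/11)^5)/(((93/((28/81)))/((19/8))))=-52502016/4992581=-10.52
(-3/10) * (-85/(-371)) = -0.07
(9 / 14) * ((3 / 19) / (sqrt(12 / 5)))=9 * sqrt(15) / 532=0.07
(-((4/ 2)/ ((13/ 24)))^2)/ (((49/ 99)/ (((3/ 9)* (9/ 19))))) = -684288/ 157339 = -4.35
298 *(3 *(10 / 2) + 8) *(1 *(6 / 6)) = 6854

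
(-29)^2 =841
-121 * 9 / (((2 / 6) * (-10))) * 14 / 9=2541 / 5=508.20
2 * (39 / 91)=6 / 7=0.86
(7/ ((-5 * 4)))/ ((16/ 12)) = -0.26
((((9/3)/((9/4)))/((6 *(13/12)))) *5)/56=0.02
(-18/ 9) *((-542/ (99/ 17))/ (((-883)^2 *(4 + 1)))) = 18428/ 385946055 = 0.00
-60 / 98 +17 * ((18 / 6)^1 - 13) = -8360 / 49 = -170.61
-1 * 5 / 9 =-5 / 9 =-0.56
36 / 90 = 0.40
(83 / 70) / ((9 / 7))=83 / 90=0.92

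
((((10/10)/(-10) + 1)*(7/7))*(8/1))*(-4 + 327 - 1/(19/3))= 220824/95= 2324.46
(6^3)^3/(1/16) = 161243136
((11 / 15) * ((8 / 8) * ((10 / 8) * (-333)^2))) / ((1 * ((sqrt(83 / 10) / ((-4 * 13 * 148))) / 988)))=-772897512816 * sqrt(830) / 83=-268276643163.60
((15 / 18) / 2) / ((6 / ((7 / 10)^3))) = 343 / 14400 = 0.02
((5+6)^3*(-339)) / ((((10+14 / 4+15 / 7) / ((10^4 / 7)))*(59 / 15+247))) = -11280225000 / 68693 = -164212.15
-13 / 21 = -0.62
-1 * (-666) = 666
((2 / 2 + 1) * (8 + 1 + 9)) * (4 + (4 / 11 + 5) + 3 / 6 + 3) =5094 / 11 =463.09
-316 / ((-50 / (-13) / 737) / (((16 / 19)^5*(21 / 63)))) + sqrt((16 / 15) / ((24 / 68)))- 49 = -1596431915473 / 185707425 + 2*sqrt(170) / 15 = -8594.75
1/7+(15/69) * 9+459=461.10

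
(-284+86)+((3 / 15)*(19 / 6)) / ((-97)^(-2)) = 172831 / 30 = 5761.03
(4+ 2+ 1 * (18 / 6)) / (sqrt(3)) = 3 * sqrt(3) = 5.20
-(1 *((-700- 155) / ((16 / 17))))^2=-211266225 / 256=-825258.69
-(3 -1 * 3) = 0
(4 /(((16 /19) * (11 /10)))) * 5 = 475 /22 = 21.59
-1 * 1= -1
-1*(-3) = 3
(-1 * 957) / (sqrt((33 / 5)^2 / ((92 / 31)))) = -290 * sqrt(713) / 31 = -249.79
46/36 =23/18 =1.28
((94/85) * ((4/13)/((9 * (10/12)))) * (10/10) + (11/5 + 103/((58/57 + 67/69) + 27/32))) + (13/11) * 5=321498360934/7221346275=44.52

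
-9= -9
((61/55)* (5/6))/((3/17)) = 1037/198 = 5.24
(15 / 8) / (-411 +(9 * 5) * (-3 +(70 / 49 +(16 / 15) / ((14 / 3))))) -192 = -337927 / 1760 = -192.00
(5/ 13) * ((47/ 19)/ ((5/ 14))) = 2.66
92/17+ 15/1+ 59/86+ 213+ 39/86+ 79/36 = 6230201/26316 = 236.75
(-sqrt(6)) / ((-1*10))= sqrt(6) / 10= 0.24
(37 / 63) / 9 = 37 / 567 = 0.07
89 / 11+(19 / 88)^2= 8.14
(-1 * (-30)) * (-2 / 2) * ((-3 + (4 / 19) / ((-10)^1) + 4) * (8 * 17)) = -75888 / 19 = -3994.11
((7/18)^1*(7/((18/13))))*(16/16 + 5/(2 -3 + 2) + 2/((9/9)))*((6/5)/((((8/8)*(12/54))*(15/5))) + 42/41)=245882/5535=44.42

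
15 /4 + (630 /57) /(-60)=271 /76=3.57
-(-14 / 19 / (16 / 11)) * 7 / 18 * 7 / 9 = 3773 / 24624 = 0.15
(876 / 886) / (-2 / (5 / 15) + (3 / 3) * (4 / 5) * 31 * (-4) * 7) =-1095 / 775693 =-0.00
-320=-320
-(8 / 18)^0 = -1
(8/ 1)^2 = 64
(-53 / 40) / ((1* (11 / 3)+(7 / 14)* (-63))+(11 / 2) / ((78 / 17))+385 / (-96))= 8268 / 191225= 0.04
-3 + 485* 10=4847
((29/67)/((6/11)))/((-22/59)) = -2.13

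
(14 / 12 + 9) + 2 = 73 / 6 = 12.17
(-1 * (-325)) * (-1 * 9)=-2925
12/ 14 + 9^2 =81.86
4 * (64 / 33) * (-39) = -3328 / 11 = -302.55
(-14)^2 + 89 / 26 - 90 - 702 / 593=1668833 / 15418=108.24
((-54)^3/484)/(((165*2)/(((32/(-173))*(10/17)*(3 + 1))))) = 1679616/3914471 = 0.43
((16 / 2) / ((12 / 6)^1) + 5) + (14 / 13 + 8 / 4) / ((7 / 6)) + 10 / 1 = 1969 / 91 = 21.64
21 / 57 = 7 / 19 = 0.37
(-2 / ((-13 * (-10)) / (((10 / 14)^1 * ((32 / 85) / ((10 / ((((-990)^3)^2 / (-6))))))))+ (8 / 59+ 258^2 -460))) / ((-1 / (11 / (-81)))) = -804636203405760000 / 195835101642955399588727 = -0.00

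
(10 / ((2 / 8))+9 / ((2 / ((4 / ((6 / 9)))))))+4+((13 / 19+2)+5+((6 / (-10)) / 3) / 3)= 22406 / 285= 78.62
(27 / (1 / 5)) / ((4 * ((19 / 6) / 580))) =117450 / 19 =6181.58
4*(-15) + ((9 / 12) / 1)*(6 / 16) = -1911 / 32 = -59.72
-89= -89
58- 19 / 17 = 967 / 17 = 56.88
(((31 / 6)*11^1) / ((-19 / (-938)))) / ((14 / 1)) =22847 / 114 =200.41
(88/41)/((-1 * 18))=-44/369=-0.12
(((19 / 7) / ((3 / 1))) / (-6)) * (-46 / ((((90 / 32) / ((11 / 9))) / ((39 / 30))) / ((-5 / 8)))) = -62491 / 25515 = -2.45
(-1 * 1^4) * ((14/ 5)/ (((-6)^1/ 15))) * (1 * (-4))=-28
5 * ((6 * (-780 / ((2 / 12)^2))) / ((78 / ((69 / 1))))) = -745200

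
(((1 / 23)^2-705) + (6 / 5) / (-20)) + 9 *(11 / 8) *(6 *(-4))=-26504437 / 26450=-1002.06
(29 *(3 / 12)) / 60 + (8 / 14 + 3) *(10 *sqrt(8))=29 / 240 + 500 *sqrt(2) / 7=101.14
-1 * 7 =-7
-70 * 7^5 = -1176490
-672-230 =-902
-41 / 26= -1.58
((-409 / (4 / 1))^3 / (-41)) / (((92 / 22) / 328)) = 752597219 / 368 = 2045101.14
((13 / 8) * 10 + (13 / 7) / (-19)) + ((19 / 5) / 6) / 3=391739 / 23940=16.36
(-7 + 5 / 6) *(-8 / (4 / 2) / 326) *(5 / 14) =185 / 6846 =0.03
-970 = -970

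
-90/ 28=-45/ 14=-3.21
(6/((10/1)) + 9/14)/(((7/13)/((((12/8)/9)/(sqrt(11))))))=377*sqrt(11)/10780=0.12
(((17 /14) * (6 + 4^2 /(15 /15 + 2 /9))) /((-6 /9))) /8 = -765 /176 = -4.35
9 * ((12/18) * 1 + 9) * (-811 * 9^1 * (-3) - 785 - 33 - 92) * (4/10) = 3651738/5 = 730347.60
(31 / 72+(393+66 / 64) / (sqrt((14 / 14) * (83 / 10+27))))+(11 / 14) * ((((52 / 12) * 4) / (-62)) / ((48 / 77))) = 349 / 4464+12609 * sqrt(3530) / 11296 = 66.40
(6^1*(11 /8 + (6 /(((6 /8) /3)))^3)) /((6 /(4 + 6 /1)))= 138253.75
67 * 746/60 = 24991/30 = 833.03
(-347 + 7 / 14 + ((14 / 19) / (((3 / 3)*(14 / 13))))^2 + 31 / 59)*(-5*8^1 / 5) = 58871532 / 21299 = 2764.05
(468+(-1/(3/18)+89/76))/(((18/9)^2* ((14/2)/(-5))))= -176005/2128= -82.71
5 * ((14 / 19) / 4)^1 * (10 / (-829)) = -175 / 15751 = -0.01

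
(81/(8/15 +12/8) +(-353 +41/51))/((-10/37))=17977412/15555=1155.73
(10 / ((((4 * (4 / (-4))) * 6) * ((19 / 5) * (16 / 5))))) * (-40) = 1.37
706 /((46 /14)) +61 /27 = 134837 /621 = 217.13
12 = 12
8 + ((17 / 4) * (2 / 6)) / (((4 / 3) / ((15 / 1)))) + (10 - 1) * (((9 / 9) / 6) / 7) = 2705 / 112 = 24.15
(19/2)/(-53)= -19/106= -0.18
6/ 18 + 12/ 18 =1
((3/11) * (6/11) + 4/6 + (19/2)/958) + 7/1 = 7.83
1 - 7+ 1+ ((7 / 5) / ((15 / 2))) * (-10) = -103 / 15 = -6.87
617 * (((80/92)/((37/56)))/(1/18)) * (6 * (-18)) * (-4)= 5373527040/851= 6314367.85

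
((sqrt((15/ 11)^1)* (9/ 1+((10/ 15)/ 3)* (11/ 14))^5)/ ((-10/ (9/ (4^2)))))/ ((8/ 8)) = -2015993900449* sqrt(165)/ 6064889985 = -4269.81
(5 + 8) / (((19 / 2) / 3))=78 / 19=4.11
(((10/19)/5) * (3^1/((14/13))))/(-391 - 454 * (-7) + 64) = 39/379183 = 0.00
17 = 17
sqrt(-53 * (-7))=sqrt(371)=19.26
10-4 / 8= 19 / 2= 9.50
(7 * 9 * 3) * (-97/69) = -265.70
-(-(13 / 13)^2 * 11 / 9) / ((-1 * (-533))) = 11 / 4797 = 0.00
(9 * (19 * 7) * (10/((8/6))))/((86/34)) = 305235/86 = 3549.24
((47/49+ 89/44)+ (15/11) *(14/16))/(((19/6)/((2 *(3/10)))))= 162027/204820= 0.79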